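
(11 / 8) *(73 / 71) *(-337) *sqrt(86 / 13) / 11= -24601 *sqrt(1118) / 7384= -111.40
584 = 584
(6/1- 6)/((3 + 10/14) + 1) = 0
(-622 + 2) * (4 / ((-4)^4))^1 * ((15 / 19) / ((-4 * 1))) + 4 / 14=18707 / 8512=2.20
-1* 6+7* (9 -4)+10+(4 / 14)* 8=289 / 7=41.29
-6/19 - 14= -272/19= -14.32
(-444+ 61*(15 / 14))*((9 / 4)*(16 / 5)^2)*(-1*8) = 12213504 / 175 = 69791.45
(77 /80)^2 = 5929 /6400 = 0.93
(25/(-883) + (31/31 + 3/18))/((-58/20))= -30155/76821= -0.39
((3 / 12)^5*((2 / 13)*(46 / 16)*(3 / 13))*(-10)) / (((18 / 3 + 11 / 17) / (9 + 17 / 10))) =-125511 / 78221312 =-0.00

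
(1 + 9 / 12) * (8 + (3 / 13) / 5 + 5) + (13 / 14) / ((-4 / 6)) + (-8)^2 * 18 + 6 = 2146577 / 1820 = 1179.44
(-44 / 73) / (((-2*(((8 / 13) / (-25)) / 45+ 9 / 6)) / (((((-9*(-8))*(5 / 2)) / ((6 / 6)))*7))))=810810000 / 3201707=253.24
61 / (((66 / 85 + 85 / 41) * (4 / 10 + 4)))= 1062925 / 218482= 4.87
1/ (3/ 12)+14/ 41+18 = 916/ 41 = 22.34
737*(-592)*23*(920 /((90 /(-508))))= 468995386112 /9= 52110598456.89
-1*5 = -5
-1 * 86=-86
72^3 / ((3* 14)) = 8886.86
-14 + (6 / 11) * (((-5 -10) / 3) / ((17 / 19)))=-3188 / 187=-17.05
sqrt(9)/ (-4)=-3/ 4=-0.75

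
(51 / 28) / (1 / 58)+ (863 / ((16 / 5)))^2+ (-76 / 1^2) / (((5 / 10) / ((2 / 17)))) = 2218361311 / 30464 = 72819.11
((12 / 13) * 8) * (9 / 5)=864 / 65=13.29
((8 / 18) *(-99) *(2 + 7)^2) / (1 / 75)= -267300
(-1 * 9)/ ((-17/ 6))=54/ 17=3.18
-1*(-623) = 623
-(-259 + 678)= -419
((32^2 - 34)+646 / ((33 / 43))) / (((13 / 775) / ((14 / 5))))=131172160 / 429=305762.61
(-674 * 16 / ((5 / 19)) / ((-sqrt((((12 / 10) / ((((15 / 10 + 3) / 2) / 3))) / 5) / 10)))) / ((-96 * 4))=-6403 * sqrt(5) / 24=-596.56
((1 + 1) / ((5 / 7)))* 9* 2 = 252 / 5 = 50.40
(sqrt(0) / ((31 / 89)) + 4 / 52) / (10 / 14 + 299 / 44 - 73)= -0.00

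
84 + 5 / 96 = 8069 / 96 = 84.05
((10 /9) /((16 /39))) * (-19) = -1235 /24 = -51.46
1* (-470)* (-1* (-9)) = -4230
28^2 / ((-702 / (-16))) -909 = -891.13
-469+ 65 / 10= -925 / 2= -462.50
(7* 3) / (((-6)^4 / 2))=7 / 216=0.03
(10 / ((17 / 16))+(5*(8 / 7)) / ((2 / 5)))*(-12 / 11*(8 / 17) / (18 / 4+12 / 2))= -180480 / 155771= -1.16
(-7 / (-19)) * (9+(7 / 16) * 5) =1253 / 304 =4.12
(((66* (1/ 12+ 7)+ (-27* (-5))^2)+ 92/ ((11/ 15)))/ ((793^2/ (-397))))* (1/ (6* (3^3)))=-164356015/ 2241217836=-0.07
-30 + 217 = 187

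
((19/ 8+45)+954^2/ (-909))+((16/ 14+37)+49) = -4902111/ 5656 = -866.71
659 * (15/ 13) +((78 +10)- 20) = 10769/ 13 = 828.38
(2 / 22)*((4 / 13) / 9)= 4 / 1287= 0.00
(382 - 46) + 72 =408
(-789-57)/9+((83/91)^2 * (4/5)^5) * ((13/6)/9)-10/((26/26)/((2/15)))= -5120341582/53746875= -95.27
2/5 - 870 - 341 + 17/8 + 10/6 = -144817/120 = -1206.81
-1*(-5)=5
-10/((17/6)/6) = -360/17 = -21.18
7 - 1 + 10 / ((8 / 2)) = 17 / 2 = 8.50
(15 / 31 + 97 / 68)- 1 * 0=4027 / 2108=1.91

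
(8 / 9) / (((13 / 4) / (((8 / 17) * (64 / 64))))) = 256 / 1989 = 0.13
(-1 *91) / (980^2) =-13 / 137200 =-0.00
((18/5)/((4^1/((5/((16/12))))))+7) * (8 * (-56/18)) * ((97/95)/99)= -225428/84645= -2.66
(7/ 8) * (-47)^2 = 15463/ 8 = 1932.88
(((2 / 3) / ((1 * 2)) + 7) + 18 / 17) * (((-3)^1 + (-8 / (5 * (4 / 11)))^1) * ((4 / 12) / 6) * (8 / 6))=-31672 / 6885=-4.60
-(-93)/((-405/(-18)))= 62/15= 4.13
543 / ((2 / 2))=543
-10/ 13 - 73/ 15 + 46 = 7871/ 195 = 40.36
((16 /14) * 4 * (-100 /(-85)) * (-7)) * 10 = -6400 /17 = -376.47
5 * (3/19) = 15/19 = 0.79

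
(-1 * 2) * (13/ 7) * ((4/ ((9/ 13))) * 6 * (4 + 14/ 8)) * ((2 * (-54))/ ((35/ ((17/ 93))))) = 3171792/ 7595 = 417.62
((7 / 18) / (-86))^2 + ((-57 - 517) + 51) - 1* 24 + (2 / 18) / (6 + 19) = -32769189719 / 59907600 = -547.00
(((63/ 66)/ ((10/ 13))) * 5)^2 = 74529/ 1936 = 38.50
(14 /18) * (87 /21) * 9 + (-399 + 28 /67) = -369.58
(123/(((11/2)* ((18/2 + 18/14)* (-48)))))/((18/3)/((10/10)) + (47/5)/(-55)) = -1025/131904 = -0.01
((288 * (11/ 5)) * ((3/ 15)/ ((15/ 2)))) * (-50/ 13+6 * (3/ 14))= -492096/ 11375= -43.26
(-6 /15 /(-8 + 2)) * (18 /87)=2 /145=0.01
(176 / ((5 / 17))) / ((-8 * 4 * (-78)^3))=0.00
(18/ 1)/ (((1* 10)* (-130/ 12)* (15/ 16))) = -288/ 1625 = -0.18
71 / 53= 1.34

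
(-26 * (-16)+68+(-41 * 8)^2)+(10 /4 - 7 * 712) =206173 /2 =103086.50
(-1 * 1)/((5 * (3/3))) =-1/5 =-0.20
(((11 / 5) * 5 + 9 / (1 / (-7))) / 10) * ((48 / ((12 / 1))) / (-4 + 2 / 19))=988 / 185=5.34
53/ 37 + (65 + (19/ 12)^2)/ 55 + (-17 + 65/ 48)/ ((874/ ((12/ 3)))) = 331444259/ 128058480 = 2.59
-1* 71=-71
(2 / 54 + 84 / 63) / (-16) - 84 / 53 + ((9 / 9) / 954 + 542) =12371407 / 22896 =540.33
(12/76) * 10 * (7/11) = 210/209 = 1.00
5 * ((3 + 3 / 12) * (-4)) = -65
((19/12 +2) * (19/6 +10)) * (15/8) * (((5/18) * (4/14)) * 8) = 84925/1512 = 56.17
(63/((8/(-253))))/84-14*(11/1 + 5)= -7927/32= -247.72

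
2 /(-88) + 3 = 131 /44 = 2.98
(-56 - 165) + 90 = -131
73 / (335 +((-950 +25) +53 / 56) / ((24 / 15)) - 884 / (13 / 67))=-32704 / 2149743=-0.02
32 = 32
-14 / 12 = -7 / 6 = -1.17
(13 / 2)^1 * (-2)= -13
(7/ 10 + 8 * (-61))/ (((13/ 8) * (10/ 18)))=-175428/ 325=-539.78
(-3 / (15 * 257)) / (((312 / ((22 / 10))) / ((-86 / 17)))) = 473 / 17039100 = 0.00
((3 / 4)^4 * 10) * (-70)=-221.48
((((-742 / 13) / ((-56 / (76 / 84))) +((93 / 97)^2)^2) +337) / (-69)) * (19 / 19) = -32749965790583 / 6670504264788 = -4.91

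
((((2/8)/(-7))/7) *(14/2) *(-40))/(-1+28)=10/189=0.05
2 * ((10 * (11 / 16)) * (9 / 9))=55 / 4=13.75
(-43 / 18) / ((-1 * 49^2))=43 / 43218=0.00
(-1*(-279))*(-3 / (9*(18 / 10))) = -51.67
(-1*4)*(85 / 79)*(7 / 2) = -1190 / 79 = -15.06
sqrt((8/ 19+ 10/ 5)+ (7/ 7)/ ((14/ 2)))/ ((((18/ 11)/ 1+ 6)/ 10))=2.10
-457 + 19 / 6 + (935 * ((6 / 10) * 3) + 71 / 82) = 151294 / 123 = 1230.03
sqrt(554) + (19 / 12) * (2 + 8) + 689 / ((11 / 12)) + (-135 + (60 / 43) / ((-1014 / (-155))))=sqrt(554) + 303448681 / 479622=656.22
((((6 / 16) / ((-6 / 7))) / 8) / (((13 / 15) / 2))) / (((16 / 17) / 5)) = -8925 / 13312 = -0.67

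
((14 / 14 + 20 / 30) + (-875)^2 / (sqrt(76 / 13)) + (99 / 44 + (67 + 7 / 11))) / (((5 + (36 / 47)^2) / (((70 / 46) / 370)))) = 233.16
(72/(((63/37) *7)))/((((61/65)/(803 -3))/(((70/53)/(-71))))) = -153920000/1606801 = -95.79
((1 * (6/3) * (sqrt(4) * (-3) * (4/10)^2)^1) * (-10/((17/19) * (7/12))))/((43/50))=218880/5117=42.78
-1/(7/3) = -3/7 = -0.43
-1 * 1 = -1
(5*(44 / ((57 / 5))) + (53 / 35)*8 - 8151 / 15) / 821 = -204283 / 327579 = -0.62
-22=-22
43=43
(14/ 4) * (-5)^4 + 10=4395/ 2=2197.50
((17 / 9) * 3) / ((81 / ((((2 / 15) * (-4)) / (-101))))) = 0.00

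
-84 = -84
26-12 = 14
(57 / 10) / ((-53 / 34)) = -969 / 265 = -3.66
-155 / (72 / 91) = -14105 / 72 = -195.90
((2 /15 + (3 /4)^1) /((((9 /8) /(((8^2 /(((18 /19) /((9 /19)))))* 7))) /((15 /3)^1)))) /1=23744 /27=879.41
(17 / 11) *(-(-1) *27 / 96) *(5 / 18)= 85 / 704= 0.12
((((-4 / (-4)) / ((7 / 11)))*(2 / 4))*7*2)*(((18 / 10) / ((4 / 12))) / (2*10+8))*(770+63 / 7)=231363 / 140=1652.59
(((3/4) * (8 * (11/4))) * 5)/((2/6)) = 495/2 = 247.50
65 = 65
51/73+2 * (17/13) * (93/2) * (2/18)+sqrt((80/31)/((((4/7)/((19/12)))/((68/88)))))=sqrt(23130030)/2046+40460/2847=16.56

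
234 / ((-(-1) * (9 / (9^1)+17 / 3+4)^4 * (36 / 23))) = 0.01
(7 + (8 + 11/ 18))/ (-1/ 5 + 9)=1405/ 792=1.77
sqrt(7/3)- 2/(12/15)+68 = sqrt(21)/3+131/2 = 67.03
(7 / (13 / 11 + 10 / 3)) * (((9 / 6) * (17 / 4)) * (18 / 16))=106029 / 9536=11.12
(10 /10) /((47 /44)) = 44 /47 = 0.94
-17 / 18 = -0.94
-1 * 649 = -649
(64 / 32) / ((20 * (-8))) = -1 / 80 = -0.01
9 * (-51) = -459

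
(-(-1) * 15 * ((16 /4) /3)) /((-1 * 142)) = -10 /71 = -0.14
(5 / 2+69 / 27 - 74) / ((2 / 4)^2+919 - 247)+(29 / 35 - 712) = -602473961 / 847035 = -711.27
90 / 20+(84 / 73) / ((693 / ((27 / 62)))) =224073 / 49786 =4.50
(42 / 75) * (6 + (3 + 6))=42 / 5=8.40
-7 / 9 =-0.78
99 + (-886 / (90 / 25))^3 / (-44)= 10870463899 / 32076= 338897.12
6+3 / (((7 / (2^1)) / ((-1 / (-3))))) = 44 / 7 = 6.29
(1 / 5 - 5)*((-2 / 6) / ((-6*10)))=-2 / 75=-0.03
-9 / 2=-4.50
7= 7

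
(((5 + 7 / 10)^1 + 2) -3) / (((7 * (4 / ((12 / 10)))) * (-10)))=-141 / 7000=-0.02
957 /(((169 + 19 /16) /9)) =137808 /2723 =50.61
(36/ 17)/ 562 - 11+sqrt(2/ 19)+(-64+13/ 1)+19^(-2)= -61.67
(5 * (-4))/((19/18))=-360/19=-18.95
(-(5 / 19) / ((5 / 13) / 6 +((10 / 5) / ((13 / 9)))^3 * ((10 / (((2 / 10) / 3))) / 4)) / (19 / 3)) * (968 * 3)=-114841584 / 94801849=-1.21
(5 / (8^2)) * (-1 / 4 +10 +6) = 315 / 256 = 1.23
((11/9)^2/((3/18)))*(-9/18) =-121/27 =-4.48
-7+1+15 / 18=-31 / 6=-5.17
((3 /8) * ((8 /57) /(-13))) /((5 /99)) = -0.08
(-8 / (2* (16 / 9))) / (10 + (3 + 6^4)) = -9 / 5236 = -0.00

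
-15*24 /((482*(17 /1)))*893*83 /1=-13341420 /4097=-3256.39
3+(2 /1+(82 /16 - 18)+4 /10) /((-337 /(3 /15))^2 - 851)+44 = 5336142701 /113534960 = 47.00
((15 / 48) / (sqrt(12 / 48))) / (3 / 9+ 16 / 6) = 0.21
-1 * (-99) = 99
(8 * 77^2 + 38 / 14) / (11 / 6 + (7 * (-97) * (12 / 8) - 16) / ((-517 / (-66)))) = -93636126 / 257075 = -364.24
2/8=1/4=0.25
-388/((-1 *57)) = 388/57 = 6.81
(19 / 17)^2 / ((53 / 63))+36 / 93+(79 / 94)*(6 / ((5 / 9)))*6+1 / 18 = 56.39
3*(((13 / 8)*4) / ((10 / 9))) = 351 / 20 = 17.55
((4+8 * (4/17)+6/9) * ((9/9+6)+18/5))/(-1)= -17702/255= -69.42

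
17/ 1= 17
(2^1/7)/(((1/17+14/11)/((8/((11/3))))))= 272/581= 0.47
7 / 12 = 0.58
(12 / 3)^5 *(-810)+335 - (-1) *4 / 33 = -27360461 / 33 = -829104.88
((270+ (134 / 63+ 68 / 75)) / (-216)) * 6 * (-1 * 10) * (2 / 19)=7.98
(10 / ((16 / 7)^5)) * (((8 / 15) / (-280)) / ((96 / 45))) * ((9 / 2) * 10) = -108045 / 16777216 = -0.01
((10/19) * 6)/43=60/817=0.07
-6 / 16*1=-3 / 8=-0.38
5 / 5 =1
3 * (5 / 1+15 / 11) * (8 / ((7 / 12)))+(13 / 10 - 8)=28063 / 110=255.12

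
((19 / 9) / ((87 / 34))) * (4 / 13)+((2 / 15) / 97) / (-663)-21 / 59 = -505453501 / 4951625445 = -0.10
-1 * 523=-523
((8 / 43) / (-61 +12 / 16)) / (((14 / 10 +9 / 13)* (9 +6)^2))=-52 / 7927695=-0.00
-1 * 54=-54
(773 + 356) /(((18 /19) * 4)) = 21451 /72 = 297.93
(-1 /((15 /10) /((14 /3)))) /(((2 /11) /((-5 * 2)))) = 171.11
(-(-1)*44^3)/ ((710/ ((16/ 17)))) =681472/ 6035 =112.92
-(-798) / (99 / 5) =1330 / 33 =40.30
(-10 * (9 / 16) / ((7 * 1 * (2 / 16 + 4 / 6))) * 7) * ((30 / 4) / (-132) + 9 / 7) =-102195 / 11704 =-8.73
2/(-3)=-2/3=-0.67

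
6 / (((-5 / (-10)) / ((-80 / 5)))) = -192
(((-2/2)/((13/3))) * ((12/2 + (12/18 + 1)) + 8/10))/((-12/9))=381/260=1.47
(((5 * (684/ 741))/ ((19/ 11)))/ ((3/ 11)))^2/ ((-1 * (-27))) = 5856400/ 1647243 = 3.56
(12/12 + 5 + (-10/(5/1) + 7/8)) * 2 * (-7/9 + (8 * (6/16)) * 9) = 767/3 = 255.67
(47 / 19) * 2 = 94 / 19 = 4.95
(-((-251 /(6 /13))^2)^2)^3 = -669252313039983983066275700000000.00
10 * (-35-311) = -3460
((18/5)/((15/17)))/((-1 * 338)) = -51/4225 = -0.01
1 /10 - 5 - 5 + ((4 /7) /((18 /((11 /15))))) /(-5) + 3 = -65249 /9450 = -6.90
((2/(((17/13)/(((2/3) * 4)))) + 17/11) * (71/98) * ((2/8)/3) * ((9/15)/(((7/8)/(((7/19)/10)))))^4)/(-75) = -4300896/2332287740234375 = -0.00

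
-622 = -622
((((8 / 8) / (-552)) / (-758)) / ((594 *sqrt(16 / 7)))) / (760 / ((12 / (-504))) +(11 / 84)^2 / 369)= -2009 *sqrt(7) / 63752546759809864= -0.00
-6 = -6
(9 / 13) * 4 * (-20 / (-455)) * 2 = 288 / 1183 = 0.24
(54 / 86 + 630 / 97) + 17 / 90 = 2744717 / 375390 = 7.31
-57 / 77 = -0.74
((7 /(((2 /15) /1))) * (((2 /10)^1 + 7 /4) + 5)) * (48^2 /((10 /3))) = 1261008 /5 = 252201.60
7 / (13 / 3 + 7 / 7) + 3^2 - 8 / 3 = 367 / 48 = 7.65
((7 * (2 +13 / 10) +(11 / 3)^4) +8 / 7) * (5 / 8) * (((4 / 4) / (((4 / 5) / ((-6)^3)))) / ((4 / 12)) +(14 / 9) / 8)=-33885319031 / 326592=-103754.28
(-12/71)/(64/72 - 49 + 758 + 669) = -54/440555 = -0.00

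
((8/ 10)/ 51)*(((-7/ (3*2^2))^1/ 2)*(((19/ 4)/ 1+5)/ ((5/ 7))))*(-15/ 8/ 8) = 637/ 43520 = 0.01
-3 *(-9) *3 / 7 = 81 / 7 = 11.57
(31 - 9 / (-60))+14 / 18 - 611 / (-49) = 391583 / 8820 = 44.40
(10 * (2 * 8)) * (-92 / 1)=-14720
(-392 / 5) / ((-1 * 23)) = 392 / 115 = 3.41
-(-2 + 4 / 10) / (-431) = -8 / 2155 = -0.00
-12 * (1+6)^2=-588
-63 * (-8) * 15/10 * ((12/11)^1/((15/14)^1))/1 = 42336/55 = 769.75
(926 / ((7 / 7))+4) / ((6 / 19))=2945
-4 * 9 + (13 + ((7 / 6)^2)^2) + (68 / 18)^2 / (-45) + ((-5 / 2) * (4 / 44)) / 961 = -13233039881 / 616500720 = -21.46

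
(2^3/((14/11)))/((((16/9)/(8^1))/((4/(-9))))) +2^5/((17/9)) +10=1710/119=14.37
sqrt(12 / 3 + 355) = 18.95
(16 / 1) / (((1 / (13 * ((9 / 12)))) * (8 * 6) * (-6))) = -13 / 24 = -0.54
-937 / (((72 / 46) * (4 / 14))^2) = -24287977 / 5184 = -4685.18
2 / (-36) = -0.06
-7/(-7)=1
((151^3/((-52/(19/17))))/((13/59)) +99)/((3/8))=-7716820726/8619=-895326.69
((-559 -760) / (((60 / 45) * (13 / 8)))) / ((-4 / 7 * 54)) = 19.73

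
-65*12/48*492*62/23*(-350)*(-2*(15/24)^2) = -1084321875/184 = -5893053.67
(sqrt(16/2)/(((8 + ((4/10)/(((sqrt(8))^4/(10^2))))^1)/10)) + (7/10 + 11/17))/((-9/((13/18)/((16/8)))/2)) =-1040* sqrt(2)/5589 -2977/27540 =-0.37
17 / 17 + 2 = 3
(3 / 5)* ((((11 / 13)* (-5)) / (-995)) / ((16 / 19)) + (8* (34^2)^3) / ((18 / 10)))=2557701775484761 / 620880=4119478442.67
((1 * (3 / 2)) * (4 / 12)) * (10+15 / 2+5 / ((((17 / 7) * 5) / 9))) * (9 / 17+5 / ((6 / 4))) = 142037 / 3468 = 40.96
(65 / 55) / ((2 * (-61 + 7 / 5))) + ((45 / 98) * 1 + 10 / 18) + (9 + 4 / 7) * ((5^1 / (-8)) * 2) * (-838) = 28990242755 / 2891196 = 10027.08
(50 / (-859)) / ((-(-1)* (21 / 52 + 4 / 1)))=-2600 / 196711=-0.01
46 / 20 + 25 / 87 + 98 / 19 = 128029 / 16530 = 7.75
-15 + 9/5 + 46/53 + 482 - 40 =113862/265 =429.67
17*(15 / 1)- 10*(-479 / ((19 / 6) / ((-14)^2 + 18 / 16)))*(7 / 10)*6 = 1252600.50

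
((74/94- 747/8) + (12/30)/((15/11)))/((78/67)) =-174381101/2199600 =-79.28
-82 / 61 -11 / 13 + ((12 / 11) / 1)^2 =-95985 / 95953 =-1.00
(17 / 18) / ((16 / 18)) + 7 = 129 / 16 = 8.06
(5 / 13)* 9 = 45 / 13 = 3.46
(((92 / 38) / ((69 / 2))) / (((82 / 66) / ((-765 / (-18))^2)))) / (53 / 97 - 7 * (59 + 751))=-7709075 / 428400923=-0.02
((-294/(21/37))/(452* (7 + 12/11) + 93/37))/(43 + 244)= -30118/61067819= -0.00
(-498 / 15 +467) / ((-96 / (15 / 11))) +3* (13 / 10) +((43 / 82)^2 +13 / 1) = 32582779 / 2958560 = 11.01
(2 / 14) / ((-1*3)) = -1 / 21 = -0.05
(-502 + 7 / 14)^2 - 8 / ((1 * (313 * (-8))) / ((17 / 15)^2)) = 70848184981 / 281700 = 251502.25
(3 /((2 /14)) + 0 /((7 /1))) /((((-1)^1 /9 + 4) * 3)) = 9 /5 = 1.80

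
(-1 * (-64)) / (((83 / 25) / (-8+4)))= -77.11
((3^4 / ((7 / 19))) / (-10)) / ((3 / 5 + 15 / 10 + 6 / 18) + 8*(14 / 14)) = -4617 / 2191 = -2.11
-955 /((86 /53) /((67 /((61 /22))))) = -37303255 /2623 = -14221.60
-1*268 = -268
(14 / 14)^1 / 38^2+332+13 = 498181 / 1444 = 345.00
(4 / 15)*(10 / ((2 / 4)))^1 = 16 / 3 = 5.33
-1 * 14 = -14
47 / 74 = 0.64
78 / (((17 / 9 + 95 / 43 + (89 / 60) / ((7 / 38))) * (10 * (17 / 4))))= 845208 / 5595703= 0.15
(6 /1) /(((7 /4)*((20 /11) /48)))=90.51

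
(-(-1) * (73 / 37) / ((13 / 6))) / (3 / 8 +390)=1168 / 500721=0.00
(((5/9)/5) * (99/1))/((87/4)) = 44/87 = 0.51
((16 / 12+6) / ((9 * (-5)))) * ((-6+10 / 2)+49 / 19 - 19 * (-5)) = -8074 / 513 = -15.74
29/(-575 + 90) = -29/485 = -0.06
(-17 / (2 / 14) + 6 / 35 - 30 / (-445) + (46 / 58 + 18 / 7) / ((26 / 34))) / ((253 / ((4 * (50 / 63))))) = -596892720 / 415956541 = -1.43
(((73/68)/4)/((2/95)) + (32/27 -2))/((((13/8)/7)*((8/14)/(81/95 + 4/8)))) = 2207263261/18139680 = 121.68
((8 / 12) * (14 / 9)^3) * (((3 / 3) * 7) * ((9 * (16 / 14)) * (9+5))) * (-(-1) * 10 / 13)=6146560 / 3159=1945.73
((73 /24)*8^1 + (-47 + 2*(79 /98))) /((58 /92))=-142370 /4263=-33.40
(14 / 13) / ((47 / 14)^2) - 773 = -22195497 / 28717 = -772.90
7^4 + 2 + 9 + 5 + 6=2423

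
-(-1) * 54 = 54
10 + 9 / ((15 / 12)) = 86 / 5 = 17.20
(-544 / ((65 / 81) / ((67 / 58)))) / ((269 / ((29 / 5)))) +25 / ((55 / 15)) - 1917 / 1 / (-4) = 1804808139 / 3846700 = 469.18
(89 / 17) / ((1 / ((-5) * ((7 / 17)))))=-10.78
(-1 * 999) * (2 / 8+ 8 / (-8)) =2997 / 4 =749.25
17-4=13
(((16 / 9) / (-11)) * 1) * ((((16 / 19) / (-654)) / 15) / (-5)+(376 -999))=100.69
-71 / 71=-1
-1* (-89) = 89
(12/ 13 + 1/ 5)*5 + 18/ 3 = 151/ 13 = 11.62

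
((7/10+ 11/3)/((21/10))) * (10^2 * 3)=13100/21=623.81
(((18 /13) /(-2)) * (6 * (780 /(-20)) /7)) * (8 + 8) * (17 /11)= 44064 /77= 572.26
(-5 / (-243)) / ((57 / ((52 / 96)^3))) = 10985 / 191476224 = 0.00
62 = 62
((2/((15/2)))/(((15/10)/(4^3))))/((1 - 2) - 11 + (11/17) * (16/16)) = -8704/8685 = -1.00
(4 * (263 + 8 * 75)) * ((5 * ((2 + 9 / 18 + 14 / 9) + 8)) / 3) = 1872710 / 27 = 69359.63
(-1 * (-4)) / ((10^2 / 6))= 6 / 25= 0.24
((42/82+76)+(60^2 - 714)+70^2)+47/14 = 4515009/574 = 7865.87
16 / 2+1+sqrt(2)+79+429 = sqrt(2)+517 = 518.41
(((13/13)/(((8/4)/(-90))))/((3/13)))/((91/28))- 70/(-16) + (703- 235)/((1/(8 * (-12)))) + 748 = -353885/8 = -44235.62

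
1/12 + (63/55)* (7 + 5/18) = 8.42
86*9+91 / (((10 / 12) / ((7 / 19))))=77352 / 95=814.23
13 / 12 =1.08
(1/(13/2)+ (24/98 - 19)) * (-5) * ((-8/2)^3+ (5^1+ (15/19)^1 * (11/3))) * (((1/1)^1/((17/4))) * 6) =-6858480/931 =-7366.79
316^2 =99856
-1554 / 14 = -111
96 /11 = 8.73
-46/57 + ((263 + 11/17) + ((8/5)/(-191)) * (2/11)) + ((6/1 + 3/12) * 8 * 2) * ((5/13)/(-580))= 262.77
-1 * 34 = -34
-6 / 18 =-1 / 3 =-0.33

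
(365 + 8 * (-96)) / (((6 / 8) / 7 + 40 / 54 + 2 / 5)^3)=-21766091256000 / 104953669813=-207.39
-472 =-472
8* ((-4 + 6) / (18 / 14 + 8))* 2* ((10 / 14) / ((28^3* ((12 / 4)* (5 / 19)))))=19 / 133770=0.00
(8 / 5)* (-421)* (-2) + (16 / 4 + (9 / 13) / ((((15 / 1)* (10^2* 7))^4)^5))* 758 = 839173205748832113652554418265533447265625000000000000000000000000000000000000000379 / 191627056482652565229392221927642822265625000000000000000000000000000000000000000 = 4379.20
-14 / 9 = -1.56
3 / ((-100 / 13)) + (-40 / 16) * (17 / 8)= -2281 / 400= -5.70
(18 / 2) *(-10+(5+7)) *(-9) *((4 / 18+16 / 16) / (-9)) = 22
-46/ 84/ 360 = -23/ 15120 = -0.00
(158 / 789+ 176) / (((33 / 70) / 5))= 48657700 / 26037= 1868.79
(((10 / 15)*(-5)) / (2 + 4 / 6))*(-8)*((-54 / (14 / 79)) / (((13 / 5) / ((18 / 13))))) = -1919700 / 1183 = -1622.74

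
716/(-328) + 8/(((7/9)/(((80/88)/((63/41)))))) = 172479/44198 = 3.90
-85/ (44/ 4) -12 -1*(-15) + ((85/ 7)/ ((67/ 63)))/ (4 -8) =-22351/ 2948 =-7.58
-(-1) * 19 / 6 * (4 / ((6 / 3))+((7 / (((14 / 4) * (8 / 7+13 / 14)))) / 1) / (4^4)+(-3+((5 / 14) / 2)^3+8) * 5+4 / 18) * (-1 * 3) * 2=-1483460093 / 2864736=-517.83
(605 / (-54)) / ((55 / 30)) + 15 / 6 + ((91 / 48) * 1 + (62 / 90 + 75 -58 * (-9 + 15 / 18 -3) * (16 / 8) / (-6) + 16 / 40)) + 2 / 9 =-101731 / 720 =-141.29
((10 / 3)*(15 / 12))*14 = 175 / 3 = 58.33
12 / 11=1.09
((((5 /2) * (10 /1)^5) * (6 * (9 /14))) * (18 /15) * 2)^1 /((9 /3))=5400000 /7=771428.57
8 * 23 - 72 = 112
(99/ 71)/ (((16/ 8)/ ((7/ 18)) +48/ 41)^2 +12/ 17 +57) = 15403003/ 1077786603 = 0.01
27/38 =0.71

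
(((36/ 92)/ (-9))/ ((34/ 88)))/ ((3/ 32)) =-1408/ 1173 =-1.20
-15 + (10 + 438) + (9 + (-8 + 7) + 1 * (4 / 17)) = 7501 / 17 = 441.24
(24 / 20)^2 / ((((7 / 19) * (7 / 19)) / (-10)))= -106.09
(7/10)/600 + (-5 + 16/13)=-293909/78000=-3.77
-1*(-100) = 100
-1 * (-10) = 10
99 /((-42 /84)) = -198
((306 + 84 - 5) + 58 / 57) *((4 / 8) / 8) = 22003 / 912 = 24.13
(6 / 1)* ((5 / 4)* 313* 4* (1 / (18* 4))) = 1565 / 12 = 130.42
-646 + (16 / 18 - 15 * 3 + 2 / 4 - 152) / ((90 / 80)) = -66410 / 81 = -819.88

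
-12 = -12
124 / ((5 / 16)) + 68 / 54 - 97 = 40643 / 135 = 301.06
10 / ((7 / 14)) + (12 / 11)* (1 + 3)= 268 / 11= 24.36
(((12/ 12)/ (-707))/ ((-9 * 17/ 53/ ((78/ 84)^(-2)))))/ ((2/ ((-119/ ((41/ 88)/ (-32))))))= 2.32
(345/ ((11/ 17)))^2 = 34398225/ 121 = 284282.85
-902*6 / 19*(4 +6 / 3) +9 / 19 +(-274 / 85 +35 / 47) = -129877842 / 75905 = -1711.06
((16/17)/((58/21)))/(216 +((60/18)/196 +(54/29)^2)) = 1432368/922562341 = 0.00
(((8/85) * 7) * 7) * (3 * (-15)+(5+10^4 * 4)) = 3132864/17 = 184286.12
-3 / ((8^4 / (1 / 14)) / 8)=-3 / 7168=-0.00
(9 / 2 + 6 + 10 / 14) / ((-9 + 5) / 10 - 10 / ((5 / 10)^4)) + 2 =21671 / 11228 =1.93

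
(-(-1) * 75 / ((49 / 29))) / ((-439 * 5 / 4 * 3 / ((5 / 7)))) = -2900 / 150577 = -0.02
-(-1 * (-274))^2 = -75076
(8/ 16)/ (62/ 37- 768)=-37/ 56708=-0.00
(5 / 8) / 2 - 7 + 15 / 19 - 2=-2401 / 304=-7.90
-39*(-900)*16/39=14400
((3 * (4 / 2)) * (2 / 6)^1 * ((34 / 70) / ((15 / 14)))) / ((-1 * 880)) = -17 / 16500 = -0.00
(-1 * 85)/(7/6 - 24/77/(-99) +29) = -25410/9019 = -2.82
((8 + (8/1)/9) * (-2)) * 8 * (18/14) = -1280/7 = -182.86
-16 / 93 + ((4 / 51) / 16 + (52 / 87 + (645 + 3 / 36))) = 59192333 / 91698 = 645.51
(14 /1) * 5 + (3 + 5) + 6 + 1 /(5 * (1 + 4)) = 2101 /25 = 84.04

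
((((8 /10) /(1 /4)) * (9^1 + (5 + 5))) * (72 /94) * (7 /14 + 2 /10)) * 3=97.80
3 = 3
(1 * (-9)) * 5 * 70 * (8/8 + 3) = -12600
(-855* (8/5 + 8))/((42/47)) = -64296/7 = -9185.14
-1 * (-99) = 99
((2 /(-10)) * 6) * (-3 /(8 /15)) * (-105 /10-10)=-1107 /8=-138.38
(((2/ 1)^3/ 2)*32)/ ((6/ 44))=2816/ 3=938.67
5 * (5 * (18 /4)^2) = 2025 /4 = 506.25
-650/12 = -325/6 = -54.17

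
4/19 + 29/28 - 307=-305.75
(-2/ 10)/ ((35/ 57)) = -57/ 175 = -0.33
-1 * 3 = -3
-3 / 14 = -0.21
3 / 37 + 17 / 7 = 650 / 259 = 2.51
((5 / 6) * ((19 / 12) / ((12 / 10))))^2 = 225625 / 186624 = 1.21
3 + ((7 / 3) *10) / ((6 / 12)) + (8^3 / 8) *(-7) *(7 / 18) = -1121 / 9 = -124.56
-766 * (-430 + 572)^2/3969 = -15445624/3969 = -3891.57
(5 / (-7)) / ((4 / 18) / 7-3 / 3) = 45 / 61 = 0.74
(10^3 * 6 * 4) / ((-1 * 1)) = -24000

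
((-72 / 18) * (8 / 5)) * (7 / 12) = -56 / 15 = -3.73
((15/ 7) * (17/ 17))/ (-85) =-3/ 119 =-0.03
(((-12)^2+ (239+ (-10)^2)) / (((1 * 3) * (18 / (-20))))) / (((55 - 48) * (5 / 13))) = -598 / 9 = -66.44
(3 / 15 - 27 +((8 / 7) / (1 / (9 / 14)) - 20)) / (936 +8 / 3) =-1539 / 31360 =-0.05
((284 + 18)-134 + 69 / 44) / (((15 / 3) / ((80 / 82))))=14922 / 451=33.09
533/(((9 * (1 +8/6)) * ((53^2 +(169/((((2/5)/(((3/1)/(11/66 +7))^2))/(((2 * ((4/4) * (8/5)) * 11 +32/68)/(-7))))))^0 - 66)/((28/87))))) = 533/179046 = 0.00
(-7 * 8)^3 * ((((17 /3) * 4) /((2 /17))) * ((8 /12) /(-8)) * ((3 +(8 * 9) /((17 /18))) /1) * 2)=1340476928 /3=446825642.67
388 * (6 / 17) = 2328 / 17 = 136.94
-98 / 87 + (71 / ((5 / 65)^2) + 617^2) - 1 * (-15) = 34165063 / 87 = 392701.87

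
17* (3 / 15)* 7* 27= 3213 / 5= 642.60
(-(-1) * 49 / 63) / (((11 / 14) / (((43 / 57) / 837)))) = 4214 / 4723191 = 0.00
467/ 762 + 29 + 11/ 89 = 2016667/ 67818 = 29.74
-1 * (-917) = 917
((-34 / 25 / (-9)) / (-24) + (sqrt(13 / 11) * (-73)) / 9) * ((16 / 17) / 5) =-1168 * sqrt(143) / 8415 - 4 / 3375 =-1.66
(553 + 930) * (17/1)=25211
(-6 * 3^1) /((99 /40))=-80 /11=-7.27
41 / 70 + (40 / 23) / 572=135549 / 230230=0.59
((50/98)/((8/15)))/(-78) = -125/10192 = -0.01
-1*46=-46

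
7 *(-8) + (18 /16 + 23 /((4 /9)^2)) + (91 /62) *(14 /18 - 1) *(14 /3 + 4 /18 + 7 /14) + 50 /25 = 2483071 /40176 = 61.80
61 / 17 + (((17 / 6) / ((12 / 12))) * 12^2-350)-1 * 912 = -14457 / 17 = -850.41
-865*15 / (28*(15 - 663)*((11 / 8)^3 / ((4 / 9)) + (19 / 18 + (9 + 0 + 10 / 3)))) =55360 / 1489299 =0.04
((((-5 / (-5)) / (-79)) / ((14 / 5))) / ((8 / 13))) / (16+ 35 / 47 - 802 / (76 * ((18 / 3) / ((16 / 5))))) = -870675 / 1317529136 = -0.00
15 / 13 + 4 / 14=131 / 91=1.44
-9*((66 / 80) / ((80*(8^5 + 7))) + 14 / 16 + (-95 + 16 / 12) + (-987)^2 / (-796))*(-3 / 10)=-3554.88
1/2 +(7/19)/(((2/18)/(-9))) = -1115/38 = -29.34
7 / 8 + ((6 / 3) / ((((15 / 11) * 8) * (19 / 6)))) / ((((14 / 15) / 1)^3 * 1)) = 98663 / 104272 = 0.95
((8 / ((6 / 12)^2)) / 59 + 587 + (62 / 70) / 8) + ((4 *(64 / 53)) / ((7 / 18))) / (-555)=2719531411 / 4627960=587.63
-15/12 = -5/4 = -1.25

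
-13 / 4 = -3.25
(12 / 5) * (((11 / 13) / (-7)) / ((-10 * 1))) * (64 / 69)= 1408 / 52325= 0.03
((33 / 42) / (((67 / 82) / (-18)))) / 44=-369 / 938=-0.39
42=42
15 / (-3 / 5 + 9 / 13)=325 / 2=162.50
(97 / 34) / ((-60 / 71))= -3.38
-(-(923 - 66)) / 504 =857 / 504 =1.70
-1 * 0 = 0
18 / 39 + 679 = 8833 / 13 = 679.46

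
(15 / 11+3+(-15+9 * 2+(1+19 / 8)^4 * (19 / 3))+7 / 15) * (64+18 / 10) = 184453151533 / 3379200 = 54584.86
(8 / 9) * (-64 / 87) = -512 / 783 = -0.65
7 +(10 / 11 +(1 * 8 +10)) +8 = 373 / 11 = 33.91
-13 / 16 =-0.81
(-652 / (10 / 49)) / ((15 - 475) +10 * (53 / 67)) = 535129 / 75725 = 7.07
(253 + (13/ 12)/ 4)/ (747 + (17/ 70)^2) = 14892325/ 43927068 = 0.34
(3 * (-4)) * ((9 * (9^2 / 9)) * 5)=-4860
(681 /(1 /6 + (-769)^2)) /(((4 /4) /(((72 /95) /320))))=18387 /6741517300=0.00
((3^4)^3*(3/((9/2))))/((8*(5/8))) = 354294/5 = 70858.80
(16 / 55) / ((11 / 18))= 288 / 605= 0.48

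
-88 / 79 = -1.11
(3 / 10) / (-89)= -3 / 890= -0.00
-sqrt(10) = -3.16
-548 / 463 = -1.18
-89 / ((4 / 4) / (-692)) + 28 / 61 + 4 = 3757140 / 61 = 61592.46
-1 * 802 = -802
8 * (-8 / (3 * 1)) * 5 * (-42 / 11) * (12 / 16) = 3360 / 11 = 305.45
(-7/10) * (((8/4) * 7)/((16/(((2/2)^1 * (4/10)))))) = -49/200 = -0.24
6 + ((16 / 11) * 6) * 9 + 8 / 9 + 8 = 9250 / 99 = 93.43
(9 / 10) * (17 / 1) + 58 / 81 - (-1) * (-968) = -771107 / 810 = -951.98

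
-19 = -19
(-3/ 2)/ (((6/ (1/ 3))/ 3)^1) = -1/ 4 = -0.25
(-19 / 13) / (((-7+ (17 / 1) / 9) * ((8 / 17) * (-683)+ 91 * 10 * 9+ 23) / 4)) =1938 / 13370981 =0.00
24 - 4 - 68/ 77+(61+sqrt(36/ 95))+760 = 6* sqrt(95)/ 95+64689/ 77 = 840.73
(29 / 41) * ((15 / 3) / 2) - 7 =-429 / 82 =-5.23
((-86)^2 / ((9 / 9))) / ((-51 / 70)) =-517720 / 51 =-10151.37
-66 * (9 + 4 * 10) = -3234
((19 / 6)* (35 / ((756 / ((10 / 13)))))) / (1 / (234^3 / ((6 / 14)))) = 3371550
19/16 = 1.19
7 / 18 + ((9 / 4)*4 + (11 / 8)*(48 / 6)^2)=1753 / 18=97.39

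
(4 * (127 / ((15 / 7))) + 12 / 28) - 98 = 14647 / 105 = 139.50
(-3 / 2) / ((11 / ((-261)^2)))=-9289.23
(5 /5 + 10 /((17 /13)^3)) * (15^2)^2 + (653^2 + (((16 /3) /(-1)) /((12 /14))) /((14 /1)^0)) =31102818500 /44217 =703413.13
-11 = -11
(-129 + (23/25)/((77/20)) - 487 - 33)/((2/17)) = -4246141/770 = -5514.47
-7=-7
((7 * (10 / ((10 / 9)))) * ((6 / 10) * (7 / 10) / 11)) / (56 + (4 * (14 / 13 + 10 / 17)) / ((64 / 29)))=292383 / 7173650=0.04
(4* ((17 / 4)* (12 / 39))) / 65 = 68 / 845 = 0.08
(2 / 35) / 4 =1 / 70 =0.01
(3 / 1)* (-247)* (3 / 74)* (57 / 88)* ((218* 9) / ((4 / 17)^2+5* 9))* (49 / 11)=-1760261736051 / 466360136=-3774.47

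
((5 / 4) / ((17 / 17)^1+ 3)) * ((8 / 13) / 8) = 5 / 208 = 0.02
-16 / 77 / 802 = -8 / 30877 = -0.00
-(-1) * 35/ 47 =35/ 47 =0.74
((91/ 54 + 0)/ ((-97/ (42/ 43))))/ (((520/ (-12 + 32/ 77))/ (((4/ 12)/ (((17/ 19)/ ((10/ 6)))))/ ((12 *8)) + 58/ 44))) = 334086781/ 667161126720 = 0.00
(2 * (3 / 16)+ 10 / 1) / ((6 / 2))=83 / 24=3.46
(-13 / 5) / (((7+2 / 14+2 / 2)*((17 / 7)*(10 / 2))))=-637 / 24225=-0.03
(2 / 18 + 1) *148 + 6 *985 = 54670 / 9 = 6074.44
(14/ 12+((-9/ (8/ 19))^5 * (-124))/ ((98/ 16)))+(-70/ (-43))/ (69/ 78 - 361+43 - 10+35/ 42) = 1488057620792257877/ 16473031680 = 90332954.47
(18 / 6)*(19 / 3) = 19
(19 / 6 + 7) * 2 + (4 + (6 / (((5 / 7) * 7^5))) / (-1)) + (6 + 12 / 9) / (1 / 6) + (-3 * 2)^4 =49136447 / 36015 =1364.33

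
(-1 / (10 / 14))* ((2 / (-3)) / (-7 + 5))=-7 / 15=-0.47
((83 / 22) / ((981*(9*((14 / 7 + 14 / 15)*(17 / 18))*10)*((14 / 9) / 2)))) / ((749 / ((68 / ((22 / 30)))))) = 3735 / 1521298394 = 0.00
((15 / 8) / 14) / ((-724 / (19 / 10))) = -57 / 162176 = -0.00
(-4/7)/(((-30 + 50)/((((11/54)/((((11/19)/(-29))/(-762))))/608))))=-3683/10080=-0.37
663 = 663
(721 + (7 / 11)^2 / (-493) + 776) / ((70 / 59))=2634364514 / 2087855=1261.76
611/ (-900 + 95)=-611/ 805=-0.76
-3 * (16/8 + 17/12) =-41/4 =-10.25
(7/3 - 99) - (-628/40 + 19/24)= -9811/120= -81.76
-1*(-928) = 928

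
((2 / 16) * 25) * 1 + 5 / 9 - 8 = -311 / 72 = -4.32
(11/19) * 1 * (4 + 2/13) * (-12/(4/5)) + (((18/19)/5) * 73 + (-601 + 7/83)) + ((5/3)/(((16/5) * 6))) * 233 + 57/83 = -17779125367/29521440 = -602.24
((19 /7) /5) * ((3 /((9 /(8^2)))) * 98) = 17024 /15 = 1134.93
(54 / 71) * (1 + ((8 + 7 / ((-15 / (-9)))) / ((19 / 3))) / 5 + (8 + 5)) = 368982 / 33725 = 10.94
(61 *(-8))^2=238144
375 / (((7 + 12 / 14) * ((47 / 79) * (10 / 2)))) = 8295 / 517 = 16.04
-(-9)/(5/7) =63/5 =12.60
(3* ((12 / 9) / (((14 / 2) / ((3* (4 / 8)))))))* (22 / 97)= 132 / 679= 0.19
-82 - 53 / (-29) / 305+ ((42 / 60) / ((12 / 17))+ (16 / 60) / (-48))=-51589069 / 636840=-81.01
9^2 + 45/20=333/4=83.25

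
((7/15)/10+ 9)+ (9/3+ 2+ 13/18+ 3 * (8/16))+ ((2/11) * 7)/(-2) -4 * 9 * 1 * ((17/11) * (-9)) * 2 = 5034581/4950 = 1017.09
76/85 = 0.89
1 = 1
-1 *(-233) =233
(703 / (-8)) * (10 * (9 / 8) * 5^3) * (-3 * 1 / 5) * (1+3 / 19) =1373625 / 16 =85851.56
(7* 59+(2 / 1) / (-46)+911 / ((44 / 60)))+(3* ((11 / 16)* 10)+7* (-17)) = 3151073 / 2024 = 1556.85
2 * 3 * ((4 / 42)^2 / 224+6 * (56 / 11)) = 8297867 / 45276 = 183.27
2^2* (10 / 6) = 20 / 3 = 6.67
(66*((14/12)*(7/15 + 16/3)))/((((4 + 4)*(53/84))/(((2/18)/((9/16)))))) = 125048/7155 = 17.48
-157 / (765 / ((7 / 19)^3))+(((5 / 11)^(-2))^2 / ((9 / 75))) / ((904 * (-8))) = -7068805729 / 189736401600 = -0.04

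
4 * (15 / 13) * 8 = 480 / 13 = 36.92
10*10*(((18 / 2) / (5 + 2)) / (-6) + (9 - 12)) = -321.43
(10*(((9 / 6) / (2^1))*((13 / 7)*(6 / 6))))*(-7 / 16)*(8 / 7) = -195 / 28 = -6.96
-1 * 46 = -46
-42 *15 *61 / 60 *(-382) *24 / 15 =1957368 / 5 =391473.60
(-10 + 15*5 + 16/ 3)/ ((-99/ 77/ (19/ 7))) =-4009/ 27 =-148.48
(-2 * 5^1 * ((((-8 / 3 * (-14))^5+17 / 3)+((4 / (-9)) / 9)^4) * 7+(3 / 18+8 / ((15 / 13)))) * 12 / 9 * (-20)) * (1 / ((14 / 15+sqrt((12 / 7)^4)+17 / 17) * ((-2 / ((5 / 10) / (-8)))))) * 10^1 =8683277727.54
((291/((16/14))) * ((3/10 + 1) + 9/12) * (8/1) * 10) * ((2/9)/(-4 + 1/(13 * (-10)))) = -3619070/1563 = -2315.46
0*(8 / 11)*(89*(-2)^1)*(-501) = 0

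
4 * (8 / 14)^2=64 / 49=1.31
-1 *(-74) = 74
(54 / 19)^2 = 2916 / 361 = 8.08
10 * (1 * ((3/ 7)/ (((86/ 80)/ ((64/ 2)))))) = 38400/ 301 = 127.57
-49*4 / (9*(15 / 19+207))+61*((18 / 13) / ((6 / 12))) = 2784995 / 16497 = 168.82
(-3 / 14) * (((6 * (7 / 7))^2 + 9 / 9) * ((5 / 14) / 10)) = -0.28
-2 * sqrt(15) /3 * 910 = -1820 * sqrt(15) /3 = -2349.61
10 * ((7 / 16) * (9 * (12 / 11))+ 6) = 2265 / 22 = 102.95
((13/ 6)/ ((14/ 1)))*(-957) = -4147/ 28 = -148.11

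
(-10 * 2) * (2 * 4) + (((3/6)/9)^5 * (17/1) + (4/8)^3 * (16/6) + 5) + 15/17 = -4939960319/32122656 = -153.78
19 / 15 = 1.27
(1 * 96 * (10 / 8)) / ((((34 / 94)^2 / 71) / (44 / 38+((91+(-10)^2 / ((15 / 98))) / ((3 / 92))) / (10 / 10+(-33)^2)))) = 2584144609024 / 1795557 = 1439188.29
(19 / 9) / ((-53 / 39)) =-1.55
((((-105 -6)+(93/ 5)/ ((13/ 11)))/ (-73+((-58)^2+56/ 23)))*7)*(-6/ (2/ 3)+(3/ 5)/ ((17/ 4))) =750674736/ 418513225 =1.79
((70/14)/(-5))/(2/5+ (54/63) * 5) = -0.21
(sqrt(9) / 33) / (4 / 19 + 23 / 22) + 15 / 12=2777 / 2100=1.32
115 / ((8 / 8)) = 115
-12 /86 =-6 /43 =-0.14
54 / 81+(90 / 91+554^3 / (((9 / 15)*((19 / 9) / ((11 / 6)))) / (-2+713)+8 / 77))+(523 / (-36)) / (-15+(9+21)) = 1143575338432500551 / 705306420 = 1621387961.32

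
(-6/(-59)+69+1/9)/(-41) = -36752/21771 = -1.69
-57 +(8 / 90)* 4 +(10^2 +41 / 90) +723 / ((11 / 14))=954353 / 990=963.99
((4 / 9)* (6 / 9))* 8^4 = 32768 / 27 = 1213.63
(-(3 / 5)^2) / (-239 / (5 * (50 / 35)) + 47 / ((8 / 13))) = -0.01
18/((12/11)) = 33/2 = 16.50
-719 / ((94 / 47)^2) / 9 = -719 / 36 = -19.97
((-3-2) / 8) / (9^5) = -5 / 472392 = -0.00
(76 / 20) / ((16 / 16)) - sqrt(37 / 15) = 19 / 5 - sqrt(555) / 15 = 2.23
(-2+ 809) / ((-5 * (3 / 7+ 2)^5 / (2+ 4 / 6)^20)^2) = 101002508444433951581847362895774404512166445056 / 204248161742985500055557291097075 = 494508775905312.07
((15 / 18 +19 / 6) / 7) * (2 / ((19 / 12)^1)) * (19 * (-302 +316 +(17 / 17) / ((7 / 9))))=10272 / 49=209.63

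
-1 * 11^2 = -121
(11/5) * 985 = 2167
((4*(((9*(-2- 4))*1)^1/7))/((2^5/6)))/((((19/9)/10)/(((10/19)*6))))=-218700/2527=-86.55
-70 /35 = -2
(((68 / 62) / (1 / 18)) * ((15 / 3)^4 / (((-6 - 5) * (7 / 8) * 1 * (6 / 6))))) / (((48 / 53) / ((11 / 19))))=-3378750 / 4123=-819.49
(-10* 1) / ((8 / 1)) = -5 / 4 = -1.25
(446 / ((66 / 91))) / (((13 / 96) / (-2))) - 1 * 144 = -101488 / 11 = -9226.18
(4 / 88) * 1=1 / 22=0.05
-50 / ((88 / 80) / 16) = -8000 / 11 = -727.27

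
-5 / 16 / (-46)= 5 / 736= 0.01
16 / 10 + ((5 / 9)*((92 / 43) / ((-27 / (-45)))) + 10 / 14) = 174541 / 40635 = 4.30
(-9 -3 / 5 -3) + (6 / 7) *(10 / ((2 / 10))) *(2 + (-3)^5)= -361941 / 35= -10341.17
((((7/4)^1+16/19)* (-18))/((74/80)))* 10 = -354600/703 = -504.41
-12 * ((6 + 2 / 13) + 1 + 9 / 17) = -20376 / 221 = -92.20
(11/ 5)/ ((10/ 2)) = 0.44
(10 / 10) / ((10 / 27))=27 / 10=2.70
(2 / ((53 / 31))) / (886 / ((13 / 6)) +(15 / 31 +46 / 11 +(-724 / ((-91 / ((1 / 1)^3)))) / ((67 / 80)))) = 128902774 / 46620581383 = 0.00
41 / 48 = 0.85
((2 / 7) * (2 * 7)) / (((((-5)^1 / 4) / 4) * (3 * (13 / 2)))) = -128 / 195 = -0.66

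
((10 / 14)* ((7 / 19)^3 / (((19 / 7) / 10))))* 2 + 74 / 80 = 6193877 / 5212840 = 1.19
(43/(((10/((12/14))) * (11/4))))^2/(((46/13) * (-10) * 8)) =-216333/34091750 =-0.01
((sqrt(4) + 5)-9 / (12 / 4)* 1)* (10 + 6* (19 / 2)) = 268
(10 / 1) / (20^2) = 1 / 40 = 0.02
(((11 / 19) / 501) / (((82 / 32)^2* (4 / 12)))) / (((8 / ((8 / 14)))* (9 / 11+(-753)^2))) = 0.00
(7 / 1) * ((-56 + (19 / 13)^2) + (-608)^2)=437248791 / 169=2587270.95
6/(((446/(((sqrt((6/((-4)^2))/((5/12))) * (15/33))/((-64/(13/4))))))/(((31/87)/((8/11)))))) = -0.00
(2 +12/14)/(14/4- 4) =-40/7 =-5.71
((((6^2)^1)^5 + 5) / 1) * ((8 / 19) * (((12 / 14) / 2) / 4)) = 362797086 / 133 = 2727797.64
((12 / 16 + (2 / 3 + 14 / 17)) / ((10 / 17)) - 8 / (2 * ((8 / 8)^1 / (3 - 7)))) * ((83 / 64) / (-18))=-197291 / 138240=-1.43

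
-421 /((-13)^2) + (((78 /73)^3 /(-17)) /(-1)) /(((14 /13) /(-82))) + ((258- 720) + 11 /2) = -7267345736205 /15647041774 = -464.45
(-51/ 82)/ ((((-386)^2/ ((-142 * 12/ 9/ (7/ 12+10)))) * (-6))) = -2414/ 193955543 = -0.00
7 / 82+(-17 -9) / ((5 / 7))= -36.31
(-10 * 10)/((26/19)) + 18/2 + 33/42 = -11519/182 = -63.29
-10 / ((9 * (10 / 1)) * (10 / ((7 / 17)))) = -7 / 1530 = -0.00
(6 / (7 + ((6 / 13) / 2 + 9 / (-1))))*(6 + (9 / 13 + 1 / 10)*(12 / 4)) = -3267 / 115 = -28.41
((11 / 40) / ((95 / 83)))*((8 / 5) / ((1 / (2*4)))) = 7304 / 2375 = 3.08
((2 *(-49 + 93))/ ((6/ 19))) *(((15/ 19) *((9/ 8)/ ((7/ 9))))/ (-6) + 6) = 45331/ 28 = 1618.96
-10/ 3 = -3.33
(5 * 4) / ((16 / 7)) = 35 / 4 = 8.75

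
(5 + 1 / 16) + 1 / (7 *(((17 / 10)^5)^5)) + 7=7796117794082691613947359057918007 / 646310270183021066441231838998384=12.06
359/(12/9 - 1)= 1077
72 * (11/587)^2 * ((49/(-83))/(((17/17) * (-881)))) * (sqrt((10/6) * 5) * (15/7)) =1524600 * sqrt(3)/25195918987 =0.00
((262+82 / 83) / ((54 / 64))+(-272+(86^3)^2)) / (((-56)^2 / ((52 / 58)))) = 245547026299445 / 2122974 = 115661815.12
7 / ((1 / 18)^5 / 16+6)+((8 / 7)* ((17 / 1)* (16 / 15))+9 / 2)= 1005310647473 / 38093691090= 26.39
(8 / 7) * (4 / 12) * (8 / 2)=1.52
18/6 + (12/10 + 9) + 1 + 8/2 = 91/5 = 18.20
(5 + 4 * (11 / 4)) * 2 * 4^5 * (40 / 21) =1310720 / 21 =62415.24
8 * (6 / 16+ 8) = 67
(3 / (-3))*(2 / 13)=-2 / 13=-0.15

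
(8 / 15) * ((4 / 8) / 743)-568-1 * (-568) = 4 / 11145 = 0.00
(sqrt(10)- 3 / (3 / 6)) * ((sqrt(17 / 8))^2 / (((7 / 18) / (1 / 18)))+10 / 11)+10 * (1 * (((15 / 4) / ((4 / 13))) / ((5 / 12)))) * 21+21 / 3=747 * sqrt(10) / 616+1891805 / 308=6146.06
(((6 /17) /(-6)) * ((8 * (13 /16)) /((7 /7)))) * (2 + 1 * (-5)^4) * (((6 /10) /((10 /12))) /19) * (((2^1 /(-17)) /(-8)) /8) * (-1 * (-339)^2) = 443709981 /231200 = 1919.16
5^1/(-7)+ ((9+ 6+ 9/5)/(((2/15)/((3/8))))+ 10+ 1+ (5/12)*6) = 1681/28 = 60.04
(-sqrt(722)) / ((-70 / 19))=7.29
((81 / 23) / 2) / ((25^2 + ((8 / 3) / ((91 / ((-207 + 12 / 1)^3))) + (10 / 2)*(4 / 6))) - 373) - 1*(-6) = 1257906387 / 209651348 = 6.00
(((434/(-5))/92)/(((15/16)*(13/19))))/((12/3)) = -8246/22425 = -0.37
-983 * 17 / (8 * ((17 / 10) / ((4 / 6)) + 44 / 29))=-2423095 / 4718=-513.59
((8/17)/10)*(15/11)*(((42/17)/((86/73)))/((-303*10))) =-3066/69031985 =-0.00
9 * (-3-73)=-684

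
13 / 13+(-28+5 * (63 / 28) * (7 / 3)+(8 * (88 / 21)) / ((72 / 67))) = 23017 / 756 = 30.45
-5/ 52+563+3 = 29427/ 52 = 565.90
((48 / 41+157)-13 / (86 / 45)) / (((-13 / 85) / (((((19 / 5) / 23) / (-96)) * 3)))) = 172393175 / 33736768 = 5.11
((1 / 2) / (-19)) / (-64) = 1 / 2432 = 0.00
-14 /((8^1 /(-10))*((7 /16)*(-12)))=-10 /3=-3.33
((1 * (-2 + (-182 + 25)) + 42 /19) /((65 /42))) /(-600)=20853 /123500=0.17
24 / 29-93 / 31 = -63 / 29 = -2.17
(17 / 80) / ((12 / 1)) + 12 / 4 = 2897 / 960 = 3.02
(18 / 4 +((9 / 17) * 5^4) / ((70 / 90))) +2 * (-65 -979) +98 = -371299 / 238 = -1560.08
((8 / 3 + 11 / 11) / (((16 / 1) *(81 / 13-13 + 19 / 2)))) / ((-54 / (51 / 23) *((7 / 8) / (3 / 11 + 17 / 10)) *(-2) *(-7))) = -6851 / 12345480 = -0.00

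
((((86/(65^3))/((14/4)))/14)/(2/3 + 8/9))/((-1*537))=-129/16861151125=-0.00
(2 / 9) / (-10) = -1 / 45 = -0.02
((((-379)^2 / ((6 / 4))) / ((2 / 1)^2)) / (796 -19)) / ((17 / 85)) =718205 / 4662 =154.06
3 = 3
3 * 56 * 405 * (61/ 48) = 172935/ 2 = 86467.50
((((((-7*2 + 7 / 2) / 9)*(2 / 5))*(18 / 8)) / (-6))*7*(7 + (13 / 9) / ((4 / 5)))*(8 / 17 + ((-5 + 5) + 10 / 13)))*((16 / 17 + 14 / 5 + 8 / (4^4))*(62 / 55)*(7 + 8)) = 676904327911 / 793478400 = 853.08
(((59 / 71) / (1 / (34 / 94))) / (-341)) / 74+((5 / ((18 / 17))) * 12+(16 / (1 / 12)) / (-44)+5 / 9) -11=31722634205 / 757852722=41.86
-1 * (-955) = 955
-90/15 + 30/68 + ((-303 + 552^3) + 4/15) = 85780112851/510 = 168196299.71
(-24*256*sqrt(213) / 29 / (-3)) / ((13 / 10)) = 20480*sqrt(213) / 377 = 792.83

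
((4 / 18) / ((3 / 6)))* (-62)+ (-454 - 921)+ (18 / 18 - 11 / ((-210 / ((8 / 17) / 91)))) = -682984898 / 487305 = -1401.56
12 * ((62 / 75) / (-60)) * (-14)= 868 / 375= 2.31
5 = 5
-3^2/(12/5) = -15/4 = -3.75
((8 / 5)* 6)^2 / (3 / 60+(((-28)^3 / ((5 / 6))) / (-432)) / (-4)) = -82944 / 13675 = -6.07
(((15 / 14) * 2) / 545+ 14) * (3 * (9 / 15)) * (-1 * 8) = -201.66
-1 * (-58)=58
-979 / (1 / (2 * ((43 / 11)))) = -7654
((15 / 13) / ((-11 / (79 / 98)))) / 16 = -1185 / 224224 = -0.01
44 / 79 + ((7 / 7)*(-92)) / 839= 29648 / 66281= 0.45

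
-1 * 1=-1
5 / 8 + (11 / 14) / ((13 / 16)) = 1159 / 728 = 1.59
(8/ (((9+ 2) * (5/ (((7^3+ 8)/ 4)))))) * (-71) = -49842/ 55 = -906.22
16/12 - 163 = -485/3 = -161.67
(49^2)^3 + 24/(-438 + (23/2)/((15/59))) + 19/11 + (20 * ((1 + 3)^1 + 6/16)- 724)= 13841286566.17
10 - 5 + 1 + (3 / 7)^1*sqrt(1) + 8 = 101 / 7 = 14.43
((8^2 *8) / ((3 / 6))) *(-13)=-13312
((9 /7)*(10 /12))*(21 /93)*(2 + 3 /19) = 615 /1178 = 0.52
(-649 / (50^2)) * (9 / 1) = -2.34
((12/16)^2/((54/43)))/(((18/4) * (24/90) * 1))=0.37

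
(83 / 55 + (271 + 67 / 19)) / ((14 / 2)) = 288457 / 7315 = 39.43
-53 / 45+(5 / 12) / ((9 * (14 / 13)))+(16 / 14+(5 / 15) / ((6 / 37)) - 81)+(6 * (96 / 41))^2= 118.43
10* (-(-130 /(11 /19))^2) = -61009000 /121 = -504206.61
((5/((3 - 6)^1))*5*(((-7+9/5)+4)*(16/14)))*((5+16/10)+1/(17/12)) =9936/119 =83.50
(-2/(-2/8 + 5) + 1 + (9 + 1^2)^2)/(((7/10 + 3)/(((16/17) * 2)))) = 611520/11951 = 51.17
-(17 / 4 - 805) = 3203 / 4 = 800.75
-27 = -27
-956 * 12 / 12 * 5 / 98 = -2390 / 49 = -48.78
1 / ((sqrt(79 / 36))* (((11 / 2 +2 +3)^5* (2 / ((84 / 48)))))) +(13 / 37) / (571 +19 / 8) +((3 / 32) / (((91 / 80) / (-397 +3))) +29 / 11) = -460793050 / 15444429 +8* sqrt(79) / 15363999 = -29.84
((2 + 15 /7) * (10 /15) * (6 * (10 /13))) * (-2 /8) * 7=-290 /13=-22.31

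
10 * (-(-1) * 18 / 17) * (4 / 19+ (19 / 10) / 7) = 11538 / 2261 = 5.10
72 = 72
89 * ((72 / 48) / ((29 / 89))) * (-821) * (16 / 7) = -156075384 / 203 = -768844.26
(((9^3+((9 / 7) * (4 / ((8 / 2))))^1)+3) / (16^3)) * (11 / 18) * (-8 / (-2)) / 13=18821 / 559104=0.03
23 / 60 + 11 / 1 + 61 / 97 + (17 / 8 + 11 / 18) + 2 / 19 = 9855049 / 663480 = 14.85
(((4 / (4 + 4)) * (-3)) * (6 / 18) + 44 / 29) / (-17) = -59 / 986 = -0.06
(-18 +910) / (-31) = -892 / 31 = -28.77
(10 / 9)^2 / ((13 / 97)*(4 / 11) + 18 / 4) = 213400 / 786267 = 0.27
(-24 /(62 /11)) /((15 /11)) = -484 /155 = -3.12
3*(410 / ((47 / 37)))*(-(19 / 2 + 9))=-17913.51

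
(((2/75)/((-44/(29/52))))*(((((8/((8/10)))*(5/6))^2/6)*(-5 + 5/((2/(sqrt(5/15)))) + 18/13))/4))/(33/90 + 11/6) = 170375/106007616-18125*sqrt(3)/48926592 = 0.00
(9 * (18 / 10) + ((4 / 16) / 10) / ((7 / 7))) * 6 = 1947 / 20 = 97.35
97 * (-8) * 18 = -13968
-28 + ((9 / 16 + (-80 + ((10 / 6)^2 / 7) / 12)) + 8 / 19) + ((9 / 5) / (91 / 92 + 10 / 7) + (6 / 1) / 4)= -5205463181 / 49699440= -104.74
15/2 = 7.50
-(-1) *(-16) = -16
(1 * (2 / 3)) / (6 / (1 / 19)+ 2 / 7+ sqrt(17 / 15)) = 56000 / 9599167 - 98 * sqrt(255) / 28797501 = 0.01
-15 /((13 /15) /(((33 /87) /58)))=-2475 /21866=-0.11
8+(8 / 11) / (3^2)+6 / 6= 899 / 99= 9.08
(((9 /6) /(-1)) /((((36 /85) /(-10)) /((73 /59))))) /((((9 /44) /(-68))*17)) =-1365100 /1593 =-856.94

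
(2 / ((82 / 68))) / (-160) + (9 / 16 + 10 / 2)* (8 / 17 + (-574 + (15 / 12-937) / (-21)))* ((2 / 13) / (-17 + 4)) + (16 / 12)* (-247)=-38855805773 / 131928160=-294.52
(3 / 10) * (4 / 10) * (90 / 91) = 54 / 455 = 0.12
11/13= 0.85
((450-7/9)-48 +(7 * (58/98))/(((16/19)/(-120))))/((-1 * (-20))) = -23831/2520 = -9.46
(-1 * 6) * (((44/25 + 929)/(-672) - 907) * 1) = 15260869/2800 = 5450.31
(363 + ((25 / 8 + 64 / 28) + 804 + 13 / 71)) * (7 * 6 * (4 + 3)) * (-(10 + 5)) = -1468603395 / 284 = -5171138.71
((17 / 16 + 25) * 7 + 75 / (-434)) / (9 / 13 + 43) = 115869 / 27776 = 4.17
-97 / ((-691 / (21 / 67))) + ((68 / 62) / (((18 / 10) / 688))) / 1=5415465443 / 12916863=419.26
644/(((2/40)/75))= 966000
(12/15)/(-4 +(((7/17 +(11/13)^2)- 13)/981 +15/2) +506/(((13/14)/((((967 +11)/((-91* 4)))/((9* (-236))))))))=332572734/1736534135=0.19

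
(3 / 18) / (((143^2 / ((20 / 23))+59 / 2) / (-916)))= -0.01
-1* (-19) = 19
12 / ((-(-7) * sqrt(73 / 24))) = 24 * sqrt(438) / 511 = 0.98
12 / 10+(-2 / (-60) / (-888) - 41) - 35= -1992673 / 26640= -74.80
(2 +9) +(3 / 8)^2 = 713 / 64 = 11.14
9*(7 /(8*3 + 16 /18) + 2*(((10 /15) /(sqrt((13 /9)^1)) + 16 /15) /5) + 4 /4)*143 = 396*sqrt(13) /5 + 1758471 /800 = 2483.65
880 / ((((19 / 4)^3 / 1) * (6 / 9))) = 84480 / 6859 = 12.32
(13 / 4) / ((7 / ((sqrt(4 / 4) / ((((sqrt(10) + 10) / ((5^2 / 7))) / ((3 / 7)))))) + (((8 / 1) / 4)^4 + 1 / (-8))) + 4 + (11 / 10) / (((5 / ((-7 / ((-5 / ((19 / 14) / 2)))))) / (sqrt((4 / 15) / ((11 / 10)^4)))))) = 21450 / (152 * sqrt(15) + 30184 * sqrt(10) + 433015) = 0.04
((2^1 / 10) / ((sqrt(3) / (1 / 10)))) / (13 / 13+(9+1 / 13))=13 * sqrt(3) / 19650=0.00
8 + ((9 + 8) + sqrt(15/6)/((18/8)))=2*sqrt(10)/9 + 25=25.70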